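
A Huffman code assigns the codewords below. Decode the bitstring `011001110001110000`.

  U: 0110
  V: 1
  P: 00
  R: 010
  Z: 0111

UZPZPP

Read left to right; each codeword is recognised as soon as it completes (prefix code):
  0110→U | 0111→Z | 00→P | 0111→Z | 00→P | 00→P
Decoded message: UZPZPP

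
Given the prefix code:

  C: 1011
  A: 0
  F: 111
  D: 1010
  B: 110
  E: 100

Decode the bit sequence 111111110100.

FFBE

Read left to right; each codeword is recognised as soon as it completes (prefix code):
  111→F | 111→F | 110→B | 100→E
Decoded message: FFBE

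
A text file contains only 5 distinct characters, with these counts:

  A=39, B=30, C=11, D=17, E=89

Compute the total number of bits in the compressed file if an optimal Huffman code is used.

369

Build the Huffman tree bottom-up:
merge C(11) and D(17): 28
merge 28 and B(30): 58
merge A(39) and 58: 97
merge E(89) and 97: 186
Each symbol's bit-cost is frequency × depth; summing gives 369 bits (equivalently 28 + 58 + 97 + 186).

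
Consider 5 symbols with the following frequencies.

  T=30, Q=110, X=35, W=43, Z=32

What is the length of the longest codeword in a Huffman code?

Merge the two lowest-weight nodes at each step:
T(30) + Z(32) → 62
X(35) + W(43) → 78
62 + 78 → 140
Q(110) + 140 → 250
The rarest symbols sit at the bottom; the longest codeword is 3 bits.

3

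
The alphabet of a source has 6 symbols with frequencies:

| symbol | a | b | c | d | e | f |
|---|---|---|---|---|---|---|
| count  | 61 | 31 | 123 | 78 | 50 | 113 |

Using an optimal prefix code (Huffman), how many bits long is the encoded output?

Build the Huffman tree bottom-up:
merge b(31) and e(50): 81
merge a(61) and d(78): 139
merge 81 and f(113): 194
merge c(123) and 139: 262
merge 194 and 262: 456
The encoded length is the sum of every internal node's weight: 81 + 139 + 194 + 262 + 456 = 1132 bits.

1132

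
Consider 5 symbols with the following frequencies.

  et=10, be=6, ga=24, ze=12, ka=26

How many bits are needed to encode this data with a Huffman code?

172

Merge the two smallest weights repeatedly:
be(6) + et(10) → 16
ze(12) + 16 → 28
ga(24) + ka(26) → 50
28 + 50 → 78
Total encoded bits = sum of merged weights = 16 + 28 + 50 + 78 = 172.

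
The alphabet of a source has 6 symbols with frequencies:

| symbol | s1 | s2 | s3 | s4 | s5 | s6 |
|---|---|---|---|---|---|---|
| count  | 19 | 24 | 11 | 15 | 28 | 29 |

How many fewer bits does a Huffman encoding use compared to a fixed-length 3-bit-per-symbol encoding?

Fixed-length: 3 bits × 126 symbols = 378 bits.
Huffman merges:
s3(11) + s4(15) → 26
s1(19) + s2(24) → 43
26 + s5(28) → 54
s6(29) + 43 → 72
54 + 72 → 126
Huffman total = 26 + 43 + 54 + 72 + 126 = 321 bits.
Saving = 378 − 321 = 57 bits.

57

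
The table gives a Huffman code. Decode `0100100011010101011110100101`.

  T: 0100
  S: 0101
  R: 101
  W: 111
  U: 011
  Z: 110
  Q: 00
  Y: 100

Read left to right; each codeword is recognised as soon as it completes (prefix code):
  0100→T | 100→Y | 011→U | 0101→S | 0101→S | 111→W | 0100→T | 101→R
Decoded message: TYUSSWTR

TYUSSWTR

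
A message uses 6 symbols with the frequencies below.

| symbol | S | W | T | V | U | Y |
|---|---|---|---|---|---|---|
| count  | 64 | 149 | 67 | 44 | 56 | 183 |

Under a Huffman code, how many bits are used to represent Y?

2

Repeatedly merge the two smallest:
combine V(44), U(56) → 100
combine S(64), T(67) → 131
combine 100, 131 → 231
combine W(149), Y(183) → 332
combine 231, 332 → 563
The subtree containing Y is merged 2 times, so code length = 2.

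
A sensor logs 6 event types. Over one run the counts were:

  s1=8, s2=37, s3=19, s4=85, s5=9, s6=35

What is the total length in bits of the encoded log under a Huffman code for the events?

Merge the two smallest weights repeatedly:
s1(8) + s5(9) → 17
17 + s3(19) → 36
s6(35) + 36 → 71
s2(37) + 71 → 108
s4(85) + 108 → 193
The encoded length is the sum of every internal node's weight: 17 + 36 + 71 + 108 + 193 = 425 bits.

425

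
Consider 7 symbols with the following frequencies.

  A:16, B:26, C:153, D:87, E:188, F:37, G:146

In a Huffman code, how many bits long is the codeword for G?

Huffman merges, smallest pair first:
combine A(16), B(26) → 42
combine F(37), 42 → 79
combine 79, D(87) → 166
combine G(146), C(153) → 299
combine 166, E(188) → 354
combine 299, 354 → 653
G sits 2 levels below the root, so its codeword is 2 bits.

2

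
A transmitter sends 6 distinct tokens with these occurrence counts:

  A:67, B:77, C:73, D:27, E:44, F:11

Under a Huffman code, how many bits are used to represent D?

4

Repeatedly merge the two smallest:
F(11) + D(27) → 38
38 + E(44) → 82
A(67) + C(73) → 140
B(77) + 82 → 159
140 + 159 → 299
The subtree containing D is merged 4 times, so code length = 4.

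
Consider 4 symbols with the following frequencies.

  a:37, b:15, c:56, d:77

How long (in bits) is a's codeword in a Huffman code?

3

Huffman merges, smallest pair first:
merge b(15) and a(37): 52
merge 52 and c(56): 108
merge d(77) and 108: 185
a's leaf is at depth 3, giving a 3-bit codeword.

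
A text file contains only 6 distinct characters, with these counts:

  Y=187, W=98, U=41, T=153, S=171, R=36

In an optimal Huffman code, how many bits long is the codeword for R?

Huffman merges, smallest pair first:
combine R(36), U(41) → 77
combine 77, W(98) → 175
combine T(153), S(171) → 324
combine 175, Y(187) → 362
combine 324, 362 → 686
R's leaf is at depth 4, giving a 4-bit codeword.

4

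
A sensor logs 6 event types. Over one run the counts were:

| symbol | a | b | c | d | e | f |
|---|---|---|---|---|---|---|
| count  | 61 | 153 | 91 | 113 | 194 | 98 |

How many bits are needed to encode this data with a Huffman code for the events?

1783

Build the Huffman tree bottom-up:
combine a(61), c(91) → 152
combine f(98), d(113) → 211
combine 152, b(153) → 305
combine e(194), 211 → 405
combine 305, 405 → 710
The encoded length is the sum of every internal node's weight: 152 + 211 + 305 + 405 + 710 = 1783 bits.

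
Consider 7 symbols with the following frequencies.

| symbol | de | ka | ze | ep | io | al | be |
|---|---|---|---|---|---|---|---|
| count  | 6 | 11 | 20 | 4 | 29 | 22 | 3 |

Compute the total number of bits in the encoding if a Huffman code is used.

Build the Huffman tree bottom-up:
merge be(3) and ep(4): 7
merge de(6) and 7: 13
merge ka(11) and 13: 24
merge ze(20) and al(22): 42
merge 24 and io(29): 53
merge 42 and 53: 95
Total encoded bits = sum of merged weights = 7 + 13 + 24 + 42 + 53 + 95 = 234.

234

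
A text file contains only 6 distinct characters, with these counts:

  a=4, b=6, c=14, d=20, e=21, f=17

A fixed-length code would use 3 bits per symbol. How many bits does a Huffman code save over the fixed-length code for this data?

Fixed-length: 3 bits × 82 symbols = 246 bits.
Huffman merges:
merge a(4) and b(6): 10
merge 10 and c(14): 24
merge f(17) and d(20): 37
merge e(21) and 24: 45
merge 37 and 45: 82
Huffman total = 10 + 24 + 37 + 45 + 82 = 198 bits.
Saving = 246 − 198 = 48 bits.

48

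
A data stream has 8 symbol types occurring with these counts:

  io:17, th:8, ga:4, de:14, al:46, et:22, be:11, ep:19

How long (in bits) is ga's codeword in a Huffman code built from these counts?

4

Huffman merges, smallest pair first:
merge ga(4) and th(8): 12
merge be(11) and 12: 23
merge de(14) and io(17): 31
merge ep(19) and et(22): 41
merge 23 and 31: 54
merge 41 and al(46): 87
merge 54 and 87: 141
ga's leaf is at depth 4, giving a 4-bit codeword.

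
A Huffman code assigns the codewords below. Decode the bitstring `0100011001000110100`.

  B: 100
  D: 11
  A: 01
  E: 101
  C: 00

ACABBAEC

Read left to right; each codeword is recognised as soon as it completes (prefix code):
  01→A | 00→C | 01→A | 100→B | 100→B | 01→A | 101→E | 00→C
Decoded message: ACABBAEC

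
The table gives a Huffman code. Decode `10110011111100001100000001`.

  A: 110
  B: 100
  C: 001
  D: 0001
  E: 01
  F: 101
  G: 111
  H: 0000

FBGGHAHC

Read left to right; each codeword is recognised as soon as it completes (prefix code):
  101→F | 100→B | 111→G | 111→G | 0000→H | 110→A | 0000→H | 001→C
Decoded message: FBGGHAHC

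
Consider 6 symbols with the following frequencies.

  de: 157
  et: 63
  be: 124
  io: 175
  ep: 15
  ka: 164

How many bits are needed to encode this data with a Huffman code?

1676

Greedily combine the two least-frequent nodes:
merge ep(15) and et(63): 78
merge 78 and be(124): 202
merge de(157) and ka(164): 321
merge io(175) and 202: 377
merge 321 and 377: 698
The encoded length is the sum of every internal node's weight: 78 + 202 + 321 + 377 + 698 = 1676 bits.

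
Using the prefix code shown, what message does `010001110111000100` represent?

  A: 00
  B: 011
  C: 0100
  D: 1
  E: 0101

Read left to right; each codeword is recognised as soon as it completes (prefix code):
  0100→C | 011→B | 1→D | 011→B | 1→D | 00→A | 0100→C
Decoded message: CBDBDAC

CBDBDAC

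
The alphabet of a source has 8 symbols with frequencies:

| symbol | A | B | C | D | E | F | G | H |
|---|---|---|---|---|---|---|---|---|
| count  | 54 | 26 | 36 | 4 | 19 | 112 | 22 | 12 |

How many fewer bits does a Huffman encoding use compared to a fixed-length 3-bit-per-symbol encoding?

125

Fixed-length: 3 bits × 285 symbols = 855 bits.
Huffman merges:
combine D(4), H(12) → 16
combine 16, E(19) → 35
combine G(22), B(26) → 48
combine 35, C(36) → 71
combine 48, A(54) → 102
combine 71, 102 → 173
combine F(112), 173 → 285
Huffman total = 16 + 35 + 48 + 71 + 102 + 173 + 285 = 730 bits.
Saving = 855 − 730 = 125 bits.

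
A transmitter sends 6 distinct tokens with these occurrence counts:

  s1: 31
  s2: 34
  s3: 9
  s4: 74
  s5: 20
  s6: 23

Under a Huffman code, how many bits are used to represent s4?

1

Build the tree from the bottom:
s3(9) + s5(20) → 29
s6(23) + 29 → 52
s1(31) + s2(34) → 65
52 + 65 → 117
s4(74) + 117 → 191
s4 is a child of the root — depth 1, so its codeword is a single bit.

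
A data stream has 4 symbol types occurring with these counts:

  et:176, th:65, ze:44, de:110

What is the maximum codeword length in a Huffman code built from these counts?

Merge the two lowest-weight nodes at each step:
combine ze(44), th(65) → 109
combine 109, de(110) → 219
combine et(176), 219 → 395
The rarest symbols sit at the bottom; the longest codeword is 3 bits.

3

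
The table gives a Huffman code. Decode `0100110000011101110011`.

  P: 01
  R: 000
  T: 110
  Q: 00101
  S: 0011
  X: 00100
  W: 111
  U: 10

PSRSUWS

Read left to right; each codeword is recognised as soon as it completes (prefix code):
  01→P | 0011→S | 000→R | 0011→S | 10→U | 111→W | 0011→S
Decoded message: PSRSUWS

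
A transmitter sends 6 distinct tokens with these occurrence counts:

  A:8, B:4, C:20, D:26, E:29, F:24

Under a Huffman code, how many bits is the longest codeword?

4

Merge the two lowest-weight nodes at each step:
merge B(4) and A(8): 12
merge 12 and C(20): 32
merge F(24) and D(26): 50
merge E(29) and 32: 61
merge 50 and 61: 111
Maximum depth reached is 4.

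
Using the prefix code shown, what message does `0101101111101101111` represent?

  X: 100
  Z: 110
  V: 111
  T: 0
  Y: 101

Read left to right; each codeword is recognised as soon as it completes (prefix code):
  0→T | 101→Y | 101→Y | 111→V | 101→Y | 101→Y | 111→V
Decoded message: TYYVYYV

TYYVYYV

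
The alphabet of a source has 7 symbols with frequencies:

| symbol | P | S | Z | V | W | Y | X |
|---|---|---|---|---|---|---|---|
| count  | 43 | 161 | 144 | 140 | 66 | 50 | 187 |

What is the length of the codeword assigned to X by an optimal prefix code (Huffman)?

2

Repeatedly merge the two smallest:
merge P(43) and Y(50): 93
merge W(66) and 93: 159
merge V(140) and Z(144): 284
merge 159 and S(161): 320
merge X(187) and 284: 471
merge 320 and 471: 791
The subtree containing X is merged 2 times, so code length = 2.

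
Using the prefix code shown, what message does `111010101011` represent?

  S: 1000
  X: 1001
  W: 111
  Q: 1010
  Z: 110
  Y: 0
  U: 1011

Read left to right; each codeword is recognised as soon as it completes (prefix code):
  111→W | 0→Y | 1010→Q | 1011→U
Decoded message: WYQU

WYQU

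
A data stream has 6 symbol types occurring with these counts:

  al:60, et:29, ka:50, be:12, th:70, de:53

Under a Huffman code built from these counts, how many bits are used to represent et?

Build the tree from the bottom:
combine be(12), et(29) → 41
combine 41, ka(50) → 91
combine de(53), al(60) → 113
combine th(70), 91 → 161
combine 113, 161 → 274
The subtree containing et is merged 4 times, so code length = 4.

4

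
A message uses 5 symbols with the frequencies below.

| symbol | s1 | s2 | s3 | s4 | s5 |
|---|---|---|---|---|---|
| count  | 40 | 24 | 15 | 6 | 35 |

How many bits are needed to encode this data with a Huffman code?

261

Merge the two smallest weights repeatedly:
combine s4(6), s3(15) → 21
combine 21, s2(24) → 45
combine s5(35), s1(40) → 75
combine 45, 75 → 120
The encoded length is the sum of every internal node's weight: 21 + 45 + 75 + 120 = 261 bits.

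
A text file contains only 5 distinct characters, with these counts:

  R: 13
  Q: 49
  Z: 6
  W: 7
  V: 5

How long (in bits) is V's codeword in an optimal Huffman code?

Build the tree from the bottom:
V(5) + Z(6) → 11
W(7) + 11 → 18
R(13) + 18 → 31
31 + Q(49) → 80
The subtree containing V is merged 4 times, so code length = 4.

4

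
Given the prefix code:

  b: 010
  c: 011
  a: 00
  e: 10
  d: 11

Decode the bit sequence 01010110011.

bedad

Read left to right; each codeword is recognised as soon as it completes (prefix code):
  010→b | 10→e | 11→d | 00→a | 11→d
Decoded message: bedad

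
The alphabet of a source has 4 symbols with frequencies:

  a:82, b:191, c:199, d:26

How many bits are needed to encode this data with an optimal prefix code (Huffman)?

905

Merge the two smallest weights repeatedly:
d(26) + a(82) → 108
108 + b(191) → 299
c(199) + 299 → 498
Each symbol's bit-cost is frequency × depth; summing gives 905 bits (equivalently 108 + 299 + 498).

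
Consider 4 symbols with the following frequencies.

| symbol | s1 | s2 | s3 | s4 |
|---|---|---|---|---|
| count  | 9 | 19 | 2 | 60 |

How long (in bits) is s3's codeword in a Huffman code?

3

Repeatedly merge the two smallest:
s3(2) + s1(9) → 11
11 + s2(19) → 30
30 + s4(60) → 90
s3 sits 3 levels below the root, so its codeword is 3 bits.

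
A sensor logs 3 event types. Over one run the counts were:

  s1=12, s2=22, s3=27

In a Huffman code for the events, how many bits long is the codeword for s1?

2

Huffman merges, smallest pair first:
merge s1(12) and s2(22): 34
merge s3(27) and 34: 61
The subtree containing s1 is merged 2 times, so code length = 2.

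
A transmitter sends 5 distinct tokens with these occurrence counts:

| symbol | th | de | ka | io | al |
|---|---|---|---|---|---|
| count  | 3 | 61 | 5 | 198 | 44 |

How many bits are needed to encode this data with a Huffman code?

Build the Huffman tree bottom-up:
merge th(3) and ka(5): 8
merge 8 and al(44): 52
merge 52 and de(61): 113
merge 113 and io(198): 311
The encoded length is the sum of every internal node's weight: 8 + 52 + 113 + 311 = 484 bits.

484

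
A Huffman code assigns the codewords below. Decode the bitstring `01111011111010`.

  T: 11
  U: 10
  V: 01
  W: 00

Read left to right; each codeword is recognised as soon as it completes (prefix code):
  01→V | 11→T | 10→U | 11→T | 11→T | 10→U | 10→U
Decoded message: VTUTTUU

VTUTTUU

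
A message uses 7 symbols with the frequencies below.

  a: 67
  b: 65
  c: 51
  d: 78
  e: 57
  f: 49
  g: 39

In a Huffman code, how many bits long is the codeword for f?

3

Huffman merges, smallest pair first:
g(39) + f(49) → 88
c(51) + e(57) → 108
b(65) + a(67) → 132
d(78) + 88 → 166
108 + 132 → 240
166 + 240 → 406
f sits 3 levels below the root, so its codeword is 3 bits.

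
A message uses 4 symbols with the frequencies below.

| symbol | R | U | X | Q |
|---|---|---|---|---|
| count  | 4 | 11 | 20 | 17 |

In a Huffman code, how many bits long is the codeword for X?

1

Repeatedly merge the two smallest:
merge R(4) and U(11): 15
merge 15 and Q(17): 32
merge X(20) and 32: 52
X sits one level below the root: a 1-bit codeword.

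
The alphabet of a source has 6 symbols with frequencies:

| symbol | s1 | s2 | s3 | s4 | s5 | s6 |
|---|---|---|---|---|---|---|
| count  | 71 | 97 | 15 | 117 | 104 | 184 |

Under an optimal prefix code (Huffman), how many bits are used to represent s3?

Huffman merges, smallest pair first:
merge s3(15) and s1(71): 86
merge 86 and s2(97): 183
merge s5(104) and s4(117): 221
merge 183 and s6(184): 367
merge 221 and 367: 588
s3's leaf is at depth 4, giving a 4-bit codeword.

4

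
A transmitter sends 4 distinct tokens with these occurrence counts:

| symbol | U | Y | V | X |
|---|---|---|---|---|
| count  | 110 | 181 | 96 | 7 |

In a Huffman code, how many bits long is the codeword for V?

3

Huffman merges, smallest pair first:
merge X(7) and V(96): 103
merge 103 and U(110): 213
merge Y(181) and 213: 394
V's leaf is at depth 3, giving a 3-bit codeword.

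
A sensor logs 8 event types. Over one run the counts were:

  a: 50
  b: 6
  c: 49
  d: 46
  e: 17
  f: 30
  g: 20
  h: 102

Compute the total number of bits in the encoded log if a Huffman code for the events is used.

874

Greedily combine the two least-frequent nodes:
combine b(6), e(17) → 23
combine g(20), 23 → 43
combine f(30), 43 → 73
combine d(46), c(49) → 95
combine a(50), 73 → 123
combine 95, h(102) → 197
combine 123, 197 → 320
Each symbol's bit-cost is frequency × depth; summing gives 874 bits (equivalently 23 + 43 + 73 + 95 + 123 + 197 + 320).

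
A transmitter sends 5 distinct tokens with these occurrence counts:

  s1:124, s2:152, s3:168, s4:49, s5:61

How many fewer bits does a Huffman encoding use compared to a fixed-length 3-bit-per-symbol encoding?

444

Fixed-length: 3 bits × 554 symbols = 1662 bits.
Huffman merges:
merge s4(49) and s5(61): 110
merge 110 and s1(124): 234
merge s2(152) and s3(168): 320
merge 234 and 320: 554
Huffman total = 110 + 234 + 320 + 554 = 1218 bits.
Saving = 1662 − 1218 = 444 bits.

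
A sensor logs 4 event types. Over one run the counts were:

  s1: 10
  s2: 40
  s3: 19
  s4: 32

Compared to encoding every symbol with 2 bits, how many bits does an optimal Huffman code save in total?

Fixed-length: 2 bits × 101 symbols = 202 bits.
Huffman merges:
s1(10) + s3(19) → 29
29 + s4(32) → 61
s2(40) + 61 → 101
Huffman total = 29 + 61 + 101 = 191 bits.
Saving = 202 − 191 = 11 bits.

11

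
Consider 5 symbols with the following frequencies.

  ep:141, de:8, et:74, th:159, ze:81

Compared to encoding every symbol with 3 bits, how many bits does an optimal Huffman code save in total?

Fixed-length: 3 bits × 463 symbols = 1389 bits.
Huffman merges:
combine de(8), et(74) → 82
combine ze(81), 82 → 163
combine ep(141), th(159) → 300
combine 163, 300 → 463
Huffman total = 82 + 163 + 300 + 463 = 1008 bits.
Saving = 1389 − 1008 = 381 bits.

381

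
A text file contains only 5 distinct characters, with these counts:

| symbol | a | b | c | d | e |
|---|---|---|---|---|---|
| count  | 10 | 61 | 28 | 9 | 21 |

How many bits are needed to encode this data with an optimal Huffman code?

256

Greedily combine the two least-frequent nodes:
merge d(9) and a(10): 19
merge 19 and e(21): 40
merge c(28) and 40: 68
merge b(61) and 68: 129
Total encoded bits = sum of merged weights = 19 + 40 + 68 + 129 = 256.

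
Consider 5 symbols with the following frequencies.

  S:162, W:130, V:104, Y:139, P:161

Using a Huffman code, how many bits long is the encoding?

1626

Build the Huffman tree bottom-up:
combine V(104), W(130) → 234
combine Y(139), P(161) → 300
combine S(162), 234 → 396
combine 300, 396 → 696
The encoded length is the sum of every internal node's weight: 234 + 300 + 396 + 696 = 1626 bits.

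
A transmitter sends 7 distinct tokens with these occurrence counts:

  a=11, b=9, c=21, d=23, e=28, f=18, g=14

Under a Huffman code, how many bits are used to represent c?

3

Huffman merges, smallest pair first:
b(9) + a(11) → 20
g(14) + f(18) → 32
20 + c(21) → 41
d(23) + e(28) → 51
32 + 41 → 73
51 + 73 → 124
c sits 3 levels below the root, so its codeword is 3 bits.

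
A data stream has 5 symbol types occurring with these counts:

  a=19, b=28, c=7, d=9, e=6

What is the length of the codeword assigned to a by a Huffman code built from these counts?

Build the tree from the bottom:
e(6) + c(7) → 13
d(9) + 13 → 22
a(19) + 22 → 41
b(28) + 41 → 69
a's leaf is at depth 2, giving a 2-bit codeword.

2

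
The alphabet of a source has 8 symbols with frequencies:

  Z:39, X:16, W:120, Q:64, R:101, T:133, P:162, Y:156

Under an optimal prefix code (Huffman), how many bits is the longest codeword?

5

Merge the two lowest-weight nodes at each step:
X(16) + Z(39) → 55
55 + Q(64) → 119
R(101) + 119 → 220
W(120) + T(133) → 253
Y(156) + P(162) → 318
220 + 253 → 473
318 + 473 → 791
The rarest symbols sit at the bottom; the longest codeword is 5 bits.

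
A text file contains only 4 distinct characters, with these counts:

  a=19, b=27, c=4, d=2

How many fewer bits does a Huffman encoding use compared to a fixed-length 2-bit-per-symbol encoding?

Fixed-length: 2 bits × 52 symbols = 104 bits.
Huffman merges:
d(2) + c(4) → 6
6 + a(19) → 25
25 + b(27) → 52
Huffman total = 6 + 25 + 52 = 83 bits.
Saving = 104 − 83 = 21 bits.

21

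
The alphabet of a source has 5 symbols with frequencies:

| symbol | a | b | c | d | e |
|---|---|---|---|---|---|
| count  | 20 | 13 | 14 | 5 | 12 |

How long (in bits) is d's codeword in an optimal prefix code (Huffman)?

Repeatedly merge the two smallest:
merge d(5) and e(12): 17
merge b(13) and c(14): 27
merge 17 and a(20): 37
merge 27 and 37: 64
d's leaf is at depth 3, giving a 3-bit codeword.

3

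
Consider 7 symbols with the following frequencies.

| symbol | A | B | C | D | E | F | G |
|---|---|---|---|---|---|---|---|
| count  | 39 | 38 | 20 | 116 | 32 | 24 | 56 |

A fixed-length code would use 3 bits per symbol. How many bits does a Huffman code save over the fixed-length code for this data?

Fixed-length: 3 bits × 325 symbols = 975 bits.
Huffman merges:
merge C(20) and F(24): 44
merge E(32) and B(38): 70
merge A(39) and 44: 83
merge G(56) and 70: 126
merge 83 and D(116): 199
merge 126 and 199: 325
Huffman total = 44 + 70 + 83 + 126 + 199 + 325 = 847 bits.
Saving = 975 − 847 = 128 bits.

128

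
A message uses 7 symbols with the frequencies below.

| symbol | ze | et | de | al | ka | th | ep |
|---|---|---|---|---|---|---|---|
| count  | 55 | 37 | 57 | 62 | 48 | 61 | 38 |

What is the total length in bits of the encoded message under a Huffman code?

1012

Merge the two smallest weights repeatedly:
et(37) + ep(38) → 75
ka(48) + ze(55) → 103
de(57) + th(61) → 118
al(62) + 75 → 137
103 + 118 → 221
137 + 221 → 358
Total encoded bits = sum of merged weights = 75 + 103 + 118 + 137 + 221 + 358 = 1012.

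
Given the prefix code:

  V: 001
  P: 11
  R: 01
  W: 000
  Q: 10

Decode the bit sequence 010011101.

RVPR

Read left to right; each codeword is recognised as soon as it completes (prefix code):
  01→R | 001→V | 11→P | 01→R
Decoded message: RVPR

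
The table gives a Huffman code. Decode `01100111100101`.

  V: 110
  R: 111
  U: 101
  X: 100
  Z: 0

ZVZRXU

Read left to right; each codeword is recognised as soon as it completes (prefix code):
  0→Z | 110→V | 0→Z | 111→R | 100→X | 101→U
Decoded message: ZVZRXU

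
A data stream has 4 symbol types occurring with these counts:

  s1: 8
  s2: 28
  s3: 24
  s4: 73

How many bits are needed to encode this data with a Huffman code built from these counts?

225

Greedily combine the two least-frequent nodes:
s1(8) + s3(24) → 32
s2(28) + 32 → 60
60 + s4(73) → 133
Each symbol's bit-cost is frequency × depth; summing gives 225 bits (equivalently 32 + 60 + 133).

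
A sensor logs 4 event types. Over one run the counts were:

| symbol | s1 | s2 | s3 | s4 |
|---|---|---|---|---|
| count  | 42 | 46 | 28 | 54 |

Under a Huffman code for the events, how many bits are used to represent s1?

2

Build the tree from the bottom:
combine s3(28), s1(42) → 70
combine s2(46), s4(54) → 100
combine 70, 100 → 170
s1 sits 2 levels below the root, so its codeword is 2 bits.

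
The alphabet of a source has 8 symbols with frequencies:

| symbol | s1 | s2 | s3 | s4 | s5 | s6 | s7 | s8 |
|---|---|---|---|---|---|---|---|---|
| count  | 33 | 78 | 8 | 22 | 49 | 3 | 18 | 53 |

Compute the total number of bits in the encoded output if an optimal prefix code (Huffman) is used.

701

Merge the two smallest weights repeatedly:
combine s6(3), s3(8) → 11
combine 11, s7(18) → 29
combine s4(22), 29 → 51
combine s1(33), s5(49) → 82
combine 51, s8(53) → 104
combine s2(78), 82 → 160
combine 104, 160 → 264
Each symbol's bit-cost is frequency × depth; summing gives 701 bits (equivalently 11 + 29 + 51 + 82 + 104 + 160 + 264).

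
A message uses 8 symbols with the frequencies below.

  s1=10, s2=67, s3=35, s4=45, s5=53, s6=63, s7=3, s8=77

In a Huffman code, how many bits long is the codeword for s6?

3

Build the tree from the bottom:
merge s7(3) and s1(10): 13
merge 13 and s3(35): 48
merge s4(45) and 48: 93
merge s5(53) and s6(63): 116
merge s2(67) and s8(77): 144
merge 93 and 116: 209
merge 144 and 209: 353
The subtree containing s6 is merged 3 times, so code length = 3.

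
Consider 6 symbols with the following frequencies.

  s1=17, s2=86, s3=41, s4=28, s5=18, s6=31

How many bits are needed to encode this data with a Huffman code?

526

Greedily combine the two least-frequent nodes:
s1(17) + s5(18) → 35
s4(28) + s6(31) → 59
35 + s3(41) → 76
59 + 76 → 135
s2(86) + 135 → 221
Each symbol's bit-cost is frequency × depth; summing gives 526 bits (equivalently 35 + 59 + 76 + 135 + 221).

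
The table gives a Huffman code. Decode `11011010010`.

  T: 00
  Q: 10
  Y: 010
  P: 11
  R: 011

PRYY

Read left to right; each codeword is recognised as soon as it completes (prefix code):
  11→P | 011→R | 010→Y | 010→Y
Decoded message: PRYY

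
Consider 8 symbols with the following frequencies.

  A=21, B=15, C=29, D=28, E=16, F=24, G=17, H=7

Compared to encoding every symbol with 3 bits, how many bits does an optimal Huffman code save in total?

7

Fixed-length: 3 bits × 157 symbols = 471 bits.
Huffman merges:
combine H(7), B(15) → 22
combine E(16), G(17) → 33
combine A(21), 22 → 43
combine F(24), D(28) → 52
combine C(29), 33 → 62
combine 43, 52 → 95
combine 62, 95 → 157
Huffman total = 22 + 33 + 43 + 52 + 62 + 95 + 157 = 464 bits.
Saving = 471 − 464 = 7 bits.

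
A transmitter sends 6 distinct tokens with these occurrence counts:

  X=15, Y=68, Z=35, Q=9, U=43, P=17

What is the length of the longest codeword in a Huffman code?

Merge the two lowest-weight nodes at each step:
Q(9) + X(15) → 24
P(17) + 24 → 41
Z(35) + 41 → 76
U(43) + Y(68) → 111
76 + 111 → 187
The rarest symbols sit at the bottom; the longest codeword is 4 bits.

4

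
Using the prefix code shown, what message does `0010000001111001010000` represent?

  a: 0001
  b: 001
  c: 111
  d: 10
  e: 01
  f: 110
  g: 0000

Read left to right; each codeword is recognised as soon as it completes (prefix code):
  001→b | 0000→g | 001→b | 111→c | 001→b | 01→e | 0000→g
Decoded message: bgbcbeg

bgbcbeg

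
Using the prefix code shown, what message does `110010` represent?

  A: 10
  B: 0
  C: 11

Read left to right; each codeword is recognised as soon as it completes (prefix code):
  11→C | 0→B | 0→B | 10→A
Decoded message: CBBA

CBBA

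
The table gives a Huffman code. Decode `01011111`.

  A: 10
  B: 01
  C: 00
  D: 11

BBDD

Read left to right; each codeword is recognised as soon as it completes (prefix code):
  01→B | 01→B | 11→D | 11→D
Decoded message: BBDD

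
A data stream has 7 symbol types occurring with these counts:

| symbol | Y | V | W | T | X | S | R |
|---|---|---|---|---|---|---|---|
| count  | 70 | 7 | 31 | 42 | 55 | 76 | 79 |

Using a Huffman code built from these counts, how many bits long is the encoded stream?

Merge the two smallest weights repeatedly:
merge V(7) and W(31): 38
merge 38 and T(42): 80
merge X(55) and Y(70): 125
merge S(76) and R(79): 155
merge 80 and 125: 205
merge 155 and 205: 360
Each symbol's bit-cost is frequency × depth; summing gives 963 bits (equivalently 38 + 80 + 125 + 155 + 205 + 360).

963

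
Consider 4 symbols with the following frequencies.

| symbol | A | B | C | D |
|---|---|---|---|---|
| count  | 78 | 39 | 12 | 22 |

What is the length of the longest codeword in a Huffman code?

3

Merge the two lowest-weight nodes at each step:
merge C(12) and D(22): 34
merge 34 and B(39): 73
merge 73 and A(78): 151
The first pair merged (C, D) ends up deepest, at depth 3.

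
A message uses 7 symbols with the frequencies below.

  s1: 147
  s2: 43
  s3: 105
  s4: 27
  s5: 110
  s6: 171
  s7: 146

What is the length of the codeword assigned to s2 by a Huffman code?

4

Huffman merges, smallest pair first:
merge s4(27) and s2(43): 70
merge 70 and s3(105): 175
merge s5(110) and s7(146): 256
merge s1(147) and s6(171): 318
merge 175 and 256: 431
merge 318 and 431: 749
The subtree containing s2 is merged 4 times, so code length = 4.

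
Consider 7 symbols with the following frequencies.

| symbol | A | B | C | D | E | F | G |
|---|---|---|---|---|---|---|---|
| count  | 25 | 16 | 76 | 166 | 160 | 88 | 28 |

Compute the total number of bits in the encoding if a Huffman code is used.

Merge the two smallest weights repeatedly:
B(16) + A(25) → 41
G(28) + 41 → 69
69 + C(76) → 145
F(88) + 145 → 233
E(160) + D(166) → 326
233 + 326 → 559
The encoded length is the sum of every internal node's weight: 41 + 69 + 145 + 233 + 326 + 559 = 1373 bits.

1373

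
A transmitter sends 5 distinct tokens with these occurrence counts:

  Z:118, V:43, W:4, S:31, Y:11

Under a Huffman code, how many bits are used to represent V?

Repeatedly merge the two smallest:
W(4) + Y(11) → 15
15 + S(31) → 46
V(43) + 46 → 89
89 + Z(118) → 207
The subtree containing V is merged 2 times, so code length = 2.

2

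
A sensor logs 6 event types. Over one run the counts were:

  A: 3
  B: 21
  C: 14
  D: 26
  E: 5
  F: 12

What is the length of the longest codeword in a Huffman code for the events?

4

Merge the two lowest-weight nodes at each step:
merge A(3) and E(5): 8
merge 8 and F(12): 20
merge C(14) and 20: 34
merge B(21) and D(26): 47
merge 34 and 47: 81
The first pair merged (A, E) ends up deepest, at depth 4.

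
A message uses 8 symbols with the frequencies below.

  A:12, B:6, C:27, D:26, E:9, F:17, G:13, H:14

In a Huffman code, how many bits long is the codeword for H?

3

Repeatedly merge the two smallest:
B(6) + E(9) → 15
A(12) + G(13) → 25
H(14) + 15 → 29
F(17) + 25 → 42
D(26) + C(27) → 53
29 + 42 → 71
53 + 71 → 124
The subtree containing H is merged 3 times, so code length = 3.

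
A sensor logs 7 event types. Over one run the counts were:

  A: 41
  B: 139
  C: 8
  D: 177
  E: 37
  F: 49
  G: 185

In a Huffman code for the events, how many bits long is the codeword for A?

Huffman merges, smallest pair first:
combine C(8), E(37) → 45
combine A(41), 45 → 86
combine F(49), 86 → 135
combine 135, B(139) → 274
combine D(177), G(185) → 362
combine 274, 362 → 636
A sits 4 levels below the root, so its codeword is 4 bits.

4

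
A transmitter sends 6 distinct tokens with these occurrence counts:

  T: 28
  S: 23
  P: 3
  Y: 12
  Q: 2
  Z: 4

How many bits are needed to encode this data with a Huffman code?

Merge the two smallest weights repeatedly:
Q(2) + P(3) → 5
Z(4) + 5 → 9
9 + Y(12) → 21
21 + S(23) → 44
T(28) + 44 → 72
The encoded length is the sum of every internal node's weight: 5 + 9 + 21 + 44 + 72 = 151 bits.

151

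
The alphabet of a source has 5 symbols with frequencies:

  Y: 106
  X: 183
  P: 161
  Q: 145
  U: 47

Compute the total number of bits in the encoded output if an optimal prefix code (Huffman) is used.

1437

Greedily combine the two least-frequent nodes:
combine U(47), Y(106) → 153
combine Q(145), 153 → 298
combine P(161), X(183) → 344
combine 298, 344 → 642
Total encoded bits = sum of merged weights = 153 + 298 + 344 + 642 = 1437.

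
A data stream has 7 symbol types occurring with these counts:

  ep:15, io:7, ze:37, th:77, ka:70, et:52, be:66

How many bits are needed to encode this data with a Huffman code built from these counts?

840

Build the Huffman tree bottom-up:
merge io(7) and ep(15): 22
merge 22 and ze(37): 59
merge et(52) and 59: 111
merge be(66) and ka(70): 136
merge th(77) and 111: 188
merge 136 and 188: 324
The encoded length is the sum of every internal node's weight: 22 + 59 + 111 + 136 + 188 + 324 = 840 bits.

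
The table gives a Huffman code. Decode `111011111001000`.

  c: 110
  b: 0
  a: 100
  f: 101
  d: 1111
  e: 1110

edaab

Read left to right; each codeword is recognised as soon as it completes (prefix code):
  1110→e | 1111→d | 100→a | 100→a | 0→b
Decoded message: edaab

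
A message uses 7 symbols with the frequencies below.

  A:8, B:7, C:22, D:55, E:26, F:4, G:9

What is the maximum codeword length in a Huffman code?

4

Merge the two lowest-weight nodes at each step:
F(4) + B(7) → 11
A(8) + G(9) → 17
11 + 17 → 28
C(22) + E(26) → 48
28 + 48 → 76
D(55) + 76 → 131
The rarest symbols sit at the bottom; the longest codeword is 4 bits.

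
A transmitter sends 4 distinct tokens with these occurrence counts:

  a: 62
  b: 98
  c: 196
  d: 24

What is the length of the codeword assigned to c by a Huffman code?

Repeatedly merge the two smallest:
combine d(24), a(62) → 86
combine 86, b(98) → 184
combine 184, c(196) → 380
c sits one level below the root: a 1-bit codeword.

1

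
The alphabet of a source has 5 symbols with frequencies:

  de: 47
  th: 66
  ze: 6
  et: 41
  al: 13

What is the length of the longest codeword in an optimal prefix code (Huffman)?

Merge the two lowest-weight nodes at each step:
combine ze(6), al(13) → 19
combine 19, et(41) → 60
combine de(47), 60 → 107
combine th(66), 107 → 173
Maximum depth reached is 4.

4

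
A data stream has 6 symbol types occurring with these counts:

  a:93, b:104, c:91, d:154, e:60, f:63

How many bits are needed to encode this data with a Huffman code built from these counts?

1437

Build the Huffman tree bottom-up:
combine e(60), f(63) → 123
combine c(91), a(93) → 184
combine b(104), 123 → 227
combine d(154), 184 → 338
combine 227, 338 → 565
The encoded length is the sum of every internal node's weight: 123 + 184 + 227 + 338 + 565 = 1437 bits.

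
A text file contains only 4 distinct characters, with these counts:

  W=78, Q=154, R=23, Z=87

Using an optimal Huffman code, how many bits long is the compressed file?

Build the Huffman tree bottom-up:
combine R(23), W(78) → 101
combine Z(87), 101 → 188
combine Q(154), 188 → 342
Each symbol's bit-cost is frequency × depth; summing gives 631 bits (equivalently 101 + 188 + 342).

631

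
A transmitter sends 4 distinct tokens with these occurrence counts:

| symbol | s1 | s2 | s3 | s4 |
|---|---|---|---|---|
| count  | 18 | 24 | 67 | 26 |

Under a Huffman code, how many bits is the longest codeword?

3

Merge the two lowest-weight nodes at each step:
s1(18) + s2(24) → 42
s4(26) + 42 → 68
s3(67) + 68 → 135
The first pair merged (s1, s2) ends up deepest, at depth 3.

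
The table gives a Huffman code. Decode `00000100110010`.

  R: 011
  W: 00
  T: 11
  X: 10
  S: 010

Read left to right; each codeword is recognised as soon as it completes (prefix code):
  00→W | 00→W | 010→S | 011→R | 00→W | 10→X
Decoded message: WWSRWX

WWSRWX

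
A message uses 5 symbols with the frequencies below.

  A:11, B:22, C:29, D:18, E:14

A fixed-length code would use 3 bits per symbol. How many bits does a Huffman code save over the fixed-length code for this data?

Fixed-length: 3 bits × 94 symbols = 282 bits.
Huffman merges:
merge A(11) and E(14): 25
merge D(18) and B(22): 40
merge 25 and C(29): 54
merge 40 and 54: 94
Huffman total = 25 + 40 + 54 + 94 = 213 bits.
Saving = 282 − 213 = 69 bits.

69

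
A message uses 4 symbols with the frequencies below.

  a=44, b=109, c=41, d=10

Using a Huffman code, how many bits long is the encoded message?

Greedily combine the two least-frequent nodes:
combine d(10), c(41) → 51
combine a(44), 51 → 95
combine 95, b(109) → 204
Each symbol's bit-cost is frequency × depth; summing gives 350 bits (equivalently 51 + 95 + 204).

350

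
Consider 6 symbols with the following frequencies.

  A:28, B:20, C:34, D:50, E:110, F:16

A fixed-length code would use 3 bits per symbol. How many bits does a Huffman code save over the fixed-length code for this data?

Fixed-length: 3 bits × 258 symbols = 774 bits.
Huffman merges:
merge F(16) and B(20): 36
merge A(28) and C(34): 62
merge 36 and D(50): 86
merge 62 and 86: 148
merge E(110) and 148: 258
Huffman total = 36 + 62 + 86 + 148 + 258 = 590 bits.
Saving = 774 − 590 = 184 bits.

184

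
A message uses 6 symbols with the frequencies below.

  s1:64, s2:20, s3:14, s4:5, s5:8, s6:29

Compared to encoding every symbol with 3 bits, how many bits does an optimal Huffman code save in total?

Fixed-length: 3 bits × 140 symbols = 420 bits.
Huffman merges:
s4(5) + s5(8) → 13
13 + s3(14) → 27
s2(20) + 27 → 47
s6(29) + 47 → 76
s1(64) + 76 → 140
Huffman total = 13 + 27 + 47 + 76 + 140 = 303 bits.
Saving = 420 − 303 = 117 bits.

117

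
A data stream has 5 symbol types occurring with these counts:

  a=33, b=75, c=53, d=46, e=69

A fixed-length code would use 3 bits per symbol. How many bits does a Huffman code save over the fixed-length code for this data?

197

Fixed-length: 3 bits × 276 symbols = 828 bits.
Huffman merges:
combine a(33), d(46) → 79
combine c(53), e(69) → 122
combine b(75), 79 → 154
combine 122, 154 → 276
Huffman total = 79 + 122 + 154 + 276 = 631 bits.
Saving = 828 − 631 = 197 bits.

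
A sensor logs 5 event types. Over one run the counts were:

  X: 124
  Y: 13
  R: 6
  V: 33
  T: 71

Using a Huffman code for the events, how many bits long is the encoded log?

441

Greedily combine the two least-frequent nodes:
merge R(6) and Y(13): 19
merge 19 and V(33): 52
merge 52 and T(71): 123
merge 123 and X(124): 247
Total encoded bits = sum of merged weights = 19 + 52 + 123 + 247 = 441.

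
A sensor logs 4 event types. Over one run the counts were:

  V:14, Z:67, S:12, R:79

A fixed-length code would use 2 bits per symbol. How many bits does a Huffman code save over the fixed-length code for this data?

Fixed-length: 2 bits × 172 symbols = 344 bits.
Huffman merges:
merge S(12) and V(14): 26
merge 26 and Z(67): 93
merge R(79) and 93: 172
Huffman total = 26 + 93 + 172 = 291 bits.
Saving = 344 − 291 = 53 bits.

53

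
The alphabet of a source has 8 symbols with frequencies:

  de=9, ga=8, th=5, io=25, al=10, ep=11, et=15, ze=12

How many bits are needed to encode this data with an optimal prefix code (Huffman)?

273

Greedily combine the two least-frequent nodes:
merge th(5) and ga(8): 13
merge de(9) and al(10): 19
merge ep(11) and ze(12): 23
merge 13 and et(15): 28
merge 19 and 23: 42
merge io(25) and 28: 53
merge 42 and 53: 95
Each symbol's bit-cost is frequency × depth; summing gives 273 bits (equivalently 13 + 19 + 23 + 28 + 42 + 53 + 95).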